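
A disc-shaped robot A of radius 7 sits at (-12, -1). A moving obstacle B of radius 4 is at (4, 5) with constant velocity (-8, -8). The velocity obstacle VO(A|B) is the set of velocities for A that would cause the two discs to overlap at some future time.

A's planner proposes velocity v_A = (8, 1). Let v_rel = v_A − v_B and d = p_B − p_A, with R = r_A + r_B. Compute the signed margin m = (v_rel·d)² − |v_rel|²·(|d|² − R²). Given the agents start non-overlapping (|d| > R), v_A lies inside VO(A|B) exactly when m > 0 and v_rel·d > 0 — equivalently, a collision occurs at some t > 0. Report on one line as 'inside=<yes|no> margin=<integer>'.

d = (16, 6),  |d|² = 292;  R = 7+4 = 11,  c = 292−11² = 171
v_rel = (16, 9),  |v_rel|² = 337;  v_rel·d = (16)·(16) + (9)·(6) = 310
337·t² − 620·t + 171 = 0  ⇒  m = 310² − 337·171 = 38473
m = 38473 > 0,  v_rel·d = 310 > 0  ⇒  inside

inside=yes margin=38473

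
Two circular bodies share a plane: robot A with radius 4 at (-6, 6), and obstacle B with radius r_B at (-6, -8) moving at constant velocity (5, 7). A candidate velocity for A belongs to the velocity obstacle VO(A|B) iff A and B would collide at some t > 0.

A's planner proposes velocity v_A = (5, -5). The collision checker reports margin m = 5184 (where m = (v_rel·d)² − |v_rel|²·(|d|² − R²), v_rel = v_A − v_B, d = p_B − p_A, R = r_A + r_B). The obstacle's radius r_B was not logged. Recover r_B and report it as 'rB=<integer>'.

m = 5184
d = (0, -14);  v_rel = (0, -12),  |v_rel|² = 144
v_rel×d = (0)·(-14) − (-12)·(0) = 0
since m = R²·144 − 0²:  R² = (0 + 5184) / 144 = 36
R = √36 = 6  ⇒  r_B = 6 − 4 = 2

rB=2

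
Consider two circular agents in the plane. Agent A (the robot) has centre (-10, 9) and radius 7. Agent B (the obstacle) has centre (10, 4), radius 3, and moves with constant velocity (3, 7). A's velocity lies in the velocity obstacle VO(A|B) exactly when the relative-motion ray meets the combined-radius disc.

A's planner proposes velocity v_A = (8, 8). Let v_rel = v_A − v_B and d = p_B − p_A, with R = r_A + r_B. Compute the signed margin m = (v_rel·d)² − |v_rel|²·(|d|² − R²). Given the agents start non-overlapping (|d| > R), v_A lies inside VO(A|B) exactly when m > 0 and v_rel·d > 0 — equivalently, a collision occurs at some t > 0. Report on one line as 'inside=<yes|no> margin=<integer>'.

d = (20, -5),  |d|² = 425;  R = 7+3 = 10,  c = 425−10² = 325
v_rel = (5, 1),  |v_rel|² = 26;  v_rel·d = (5)·(20) + (1)·(-5) = 95
26·t² − 190·t + 325 = 0  ⇒  m = 95² − 26·325 = 575
m = 575 > 0,  v_rel·d = 95 > 0  ⇒  inside

inside=yes margin=575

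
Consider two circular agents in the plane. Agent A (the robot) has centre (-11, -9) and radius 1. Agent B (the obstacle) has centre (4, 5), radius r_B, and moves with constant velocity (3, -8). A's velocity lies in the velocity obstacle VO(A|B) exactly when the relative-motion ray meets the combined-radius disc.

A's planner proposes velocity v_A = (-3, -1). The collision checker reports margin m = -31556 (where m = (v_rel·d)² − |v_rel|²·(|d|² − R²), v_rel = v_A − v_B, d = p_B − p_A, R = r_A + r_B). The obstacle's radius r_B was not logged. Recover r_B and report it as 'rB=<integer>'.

m = -31556
d = (15, 14);  v_rel = (-6, 7),  |v_rel|² = 85
v_rel×d = (-6)·(14) − (7)·(15) = -189
since m = R²·85 − (-189)²:  R² = (35721 + -31556) / 85 = 49
R = √49 = 7  ⇒  r_B = 7 − 1 = 6

rB=6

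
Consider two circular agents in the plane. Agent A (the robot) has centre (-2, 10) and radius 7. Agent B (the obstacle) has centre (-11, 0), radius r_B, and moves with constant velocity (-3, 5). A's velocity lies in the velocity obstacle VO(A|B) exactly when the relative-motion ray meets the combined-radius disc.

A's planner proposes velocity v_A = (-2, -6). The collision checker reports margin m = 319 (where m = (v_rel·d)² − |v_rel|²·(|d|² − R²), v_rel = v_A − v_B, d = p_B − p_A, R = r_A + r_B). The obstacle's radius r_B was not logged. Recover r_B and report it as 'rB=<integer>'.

m = 319
d = (-9, -10);  v_rel = (1, -11),  |v_rel|² = 122
v_rel×d = (1)·(-10) − (-11)·(-9) = -109
since m = R²·122 − (-109)²:  R² = (11881 + 319) / 122 = 100
R = √100 = 10  ⇒  r_B = 10 − 7 = 3

rB=3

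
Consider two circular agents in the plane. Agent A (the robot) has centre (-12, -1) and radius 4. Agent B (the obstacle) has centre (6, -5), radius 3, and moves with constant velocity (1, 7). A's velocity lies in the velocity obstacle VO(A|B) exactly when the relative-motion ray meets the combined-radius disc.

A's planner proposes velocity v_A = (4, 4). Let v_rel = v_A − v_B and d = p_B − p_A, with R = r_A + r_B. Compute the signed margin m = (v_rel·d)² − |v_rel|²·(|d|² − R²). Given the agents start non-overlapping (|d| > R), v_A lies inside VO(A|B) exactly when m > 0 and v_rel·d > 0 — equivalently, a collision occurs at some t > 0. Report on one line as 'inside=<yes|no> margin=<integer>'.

d = (18, -4),  |d|² = 340;  R = 4+3 = 7,  c = 340−7² = 291
v_rel = (3, -3),  |v_rel|² = 18;  v_rel·d = (3)·(18) + (-3)·(-4) = 66
18·t² − 132·t + 291 = 0  ⇒  m = 66² − 18·291 = -882
m = -882 < 0,  v_rel·d = 66 > 0  ⇒  outside

inside=no margin=-882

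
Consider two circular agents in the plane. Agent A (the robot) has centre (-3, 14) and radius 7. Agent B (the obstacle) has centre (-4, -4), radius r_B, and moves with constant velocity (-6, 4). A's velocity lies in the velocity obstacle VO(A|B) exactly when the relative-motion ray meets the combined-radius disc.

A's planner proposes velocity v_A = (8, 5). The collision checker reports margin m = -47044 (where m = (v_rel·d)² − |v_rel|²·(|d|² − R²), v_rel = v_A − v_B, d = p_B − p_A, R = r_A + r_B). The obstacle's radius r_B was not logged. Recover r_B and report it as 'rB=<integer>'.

m = -47044
d = (-1, -18);  v_rel = (14, 1),  |v_rel|² = 197
v_rel×d = (14)·(-18) − (1)·(-1) = -251
since m = R²·197 − (-251)²:  R² = (63001 + -47044) / 197 = 81
R = √81 = 9  ⇒  r_B = 9 − 7 = 2

rB=2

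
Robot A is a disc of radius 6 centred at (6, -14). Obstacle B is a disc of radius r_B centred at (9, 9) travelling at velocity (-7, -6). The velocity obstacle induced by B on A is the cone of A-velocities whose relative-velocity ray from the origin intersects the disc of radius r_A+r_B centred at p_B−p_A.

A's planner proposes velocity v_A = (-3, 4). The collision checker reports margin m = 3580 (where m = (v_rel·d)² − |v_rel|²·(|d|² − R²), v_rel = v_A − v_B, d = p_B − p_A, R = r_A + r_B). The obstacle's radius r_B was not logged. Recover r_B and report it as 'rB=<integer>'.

m = 3580
d = (3, 23);  v_rel = (4, 10),  |v_rel|² = 116
v_rel×d = (4)·(23) − (10)·(3) = 62
since m = R²·116 − 62²:  R² = (3844 + 3580) / 116 = 64
R = √64 = 8  ⇒  r_B = 8 − 6 = 2

rB=2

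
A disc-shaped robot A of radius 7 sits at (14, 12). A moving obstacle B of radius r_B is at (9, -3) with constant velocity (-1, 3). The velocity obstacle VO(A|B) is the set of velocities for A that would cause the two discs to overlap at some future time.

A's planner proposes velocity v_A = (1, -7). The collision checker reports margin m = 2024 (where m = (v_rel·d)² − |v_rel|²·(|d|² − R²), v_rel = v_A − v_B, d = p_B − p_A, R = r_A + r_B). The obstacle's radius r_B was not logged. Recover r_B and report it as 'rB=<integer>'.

m = 2024
d = (-5, -15);  v_rel = (2, -10),  |v_rel|² = 104
v_rel×d = (2)·(-15) − (-10)·(-5) = -80
since m = R²·104 − (-80)²:  R² = (6400 + 2024) / 104 = 81
R = √81 = 9  ⇒  r_B = 9 − 7 = 2

rB=2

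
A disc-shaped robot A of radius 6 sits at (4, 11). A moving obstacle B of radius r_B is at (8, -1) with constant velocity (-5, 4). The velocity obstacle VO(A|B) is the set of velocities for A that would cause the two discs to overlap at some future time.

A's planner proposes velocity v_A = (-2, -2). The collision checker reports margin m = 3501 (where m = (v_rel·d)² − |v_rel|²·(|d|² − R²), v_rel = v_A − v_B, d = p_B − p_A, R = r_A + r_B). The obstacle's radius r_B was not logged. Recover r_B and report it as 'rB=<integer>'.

m = 3501
d = (4, -12);  v_rel = (3, -6),  |v_rel|² = 45
v_rel×d = (3)·(-12) − (-6)·(4) = -12
since m = R²·45 − (-12)²:  R² = (144 + 3501) / 45 = 81
R = √81 = 9  ⇒  r_B = 9 − 6 = 3

rB=3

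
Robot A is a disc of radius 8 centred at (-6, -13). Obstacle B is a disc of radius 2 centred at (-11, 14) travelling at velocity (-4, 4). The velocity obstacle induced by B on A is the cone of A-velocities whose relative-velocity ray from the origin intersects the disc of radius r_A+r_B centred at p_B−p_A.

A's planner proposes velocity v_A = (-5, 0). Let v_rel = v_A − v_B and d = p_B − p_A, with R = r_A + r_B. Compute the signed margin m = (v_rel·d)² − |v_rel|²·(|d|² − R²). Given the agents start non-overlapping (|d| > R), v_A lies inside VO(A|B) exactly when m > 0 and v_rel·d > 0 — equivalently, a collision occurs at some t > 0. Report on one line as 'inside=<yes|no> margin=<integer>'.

d = (-5, 27),  |d|² = 754;  R = 8+2 = 10,  c = 754−10² = 654
v_rel = (-1, -4),  |v_rel|² = 17;  v_rel·d = (-1)·(-5) + (-4)·(27) = -103
17·t² + 206·t + 654 = 0  ⇒  m = (-103)² − 17·654 = -509
m = -509 < 0,  v_rel·d = -103 < 0  ⇒  outside

inside=no margin=-509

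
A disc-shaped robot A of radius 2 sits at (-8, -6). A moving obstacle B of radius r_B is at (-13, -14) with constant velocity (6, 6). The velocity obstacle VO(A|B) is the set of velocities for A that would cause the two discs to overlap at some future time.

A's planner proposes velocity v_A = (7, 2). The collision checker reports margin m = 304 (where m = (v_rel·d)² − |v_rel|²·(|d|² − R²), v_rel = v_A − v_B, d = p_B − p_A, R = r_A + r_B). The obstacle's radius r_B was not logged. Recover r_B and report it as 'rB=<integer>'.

m = 304
d = (-5, -8);  v_rel = (1, -4),  |v_rel|² = 17
v_rel×d = (1)·(-8) − (-4)·(-5) = -28
since m = R²·17 − (-28)²:  R² = (784 + 304) / 17 = 64
R = √64 = 8  ⇒  r_B = 8 − 2 = 6

rB=6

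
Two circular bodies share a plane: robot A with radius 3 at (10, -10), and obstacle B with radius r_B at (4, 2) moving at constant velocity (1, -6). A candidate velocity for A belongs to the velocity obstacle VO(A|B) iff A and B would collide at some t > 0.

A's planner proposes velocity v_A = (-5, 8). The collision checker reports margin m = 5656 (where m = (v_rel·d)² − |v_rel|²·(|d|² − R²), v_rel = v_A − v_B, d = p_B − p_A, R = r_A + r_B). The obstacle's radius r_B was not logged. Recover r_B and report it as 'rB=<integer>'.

m = 5656
d = (-6, 12);  v_rel = (-6, 14),  |v_rel|² = 232
v_rel×d = (-6)·(12) − (14)·(-6) = 12
since m = R²·232 − 12²:  R² = (144 + 5656) / 232 = 25
R = √25 = 5  ⇒  r_B = 5 − 3 = 2

rB=2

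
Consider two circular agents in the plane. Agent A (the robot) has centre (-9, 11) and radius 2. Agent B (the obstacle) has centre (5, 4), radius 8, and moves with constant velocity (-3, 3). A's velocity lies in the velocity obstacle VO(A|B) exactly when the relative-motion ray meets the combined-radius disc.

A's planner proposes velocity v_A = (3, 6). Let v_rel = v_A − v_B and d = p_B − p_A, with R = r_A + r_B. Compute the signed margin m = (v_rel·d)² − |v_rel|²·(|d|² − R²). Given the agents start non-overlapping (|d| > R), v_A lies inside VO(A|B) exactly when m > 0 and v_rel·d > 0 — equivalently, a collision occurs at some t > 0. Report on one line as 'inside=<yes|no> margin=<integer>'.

d = (14, -7),  |d|² = 245;  R = 2+8 = 10,  c = 245−10² = 145
v_rel = (6, 3),  |v_rel|² = 45;  v_rel·d = (6)·(14) + (3)·(-7) = 63
45·t² − 126·t + 145 = 0  ⇒  m = 63² − 45·145 = -2556
m = -2556 < 0,  v_rel·d = 63 > 0  ⇒  outside

inside=no margin=-2556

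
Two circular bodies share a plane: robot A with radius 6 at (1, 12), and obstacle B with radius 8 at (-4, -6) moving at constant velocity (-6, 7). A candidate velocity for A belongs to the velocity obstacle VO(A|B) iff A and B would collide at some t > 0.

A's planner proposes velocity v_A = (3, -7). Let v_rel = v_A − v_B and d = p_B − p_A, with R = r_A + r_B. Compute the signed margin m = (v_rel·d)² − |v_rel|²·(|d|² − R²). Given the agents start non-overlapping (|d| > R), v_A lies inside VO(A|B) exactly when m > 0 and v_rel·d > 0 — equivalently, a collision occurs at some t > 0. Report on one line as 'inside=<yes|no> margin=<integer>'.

d = (-5, -18),  |d|² = 349;  R = 6+8 = 14,  c = 349−14² = 153
v_rel = (9, -14),  |v_rel|² = 277;  v_rel·d = (9)·(-5) + (-14)·(-18) = 207
277·t² − 414·t + 153 = 0  ⇒  m = 207² − 277·153 = 468
m = 468 > 0,  v_rel·d = 207 > 0  ⇒  inside

inside=yes margin=468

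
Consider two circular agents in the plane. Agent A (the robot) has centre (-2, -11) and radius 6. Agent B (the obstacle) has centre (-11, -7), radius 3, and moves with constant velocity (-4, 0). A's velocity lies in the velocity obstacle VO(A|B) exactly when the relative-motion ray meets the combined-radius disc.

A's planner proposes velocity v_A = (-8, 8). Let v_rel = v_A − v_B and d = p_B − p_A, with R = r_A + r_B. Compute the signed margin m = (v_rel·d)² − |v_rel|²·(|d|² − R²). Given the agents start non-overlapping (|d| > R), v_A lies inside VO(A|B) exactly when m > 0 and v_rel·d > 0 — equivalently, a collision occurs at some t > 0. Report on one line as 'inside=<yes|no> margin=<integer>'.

d = (-9, 4),  |d|² = 97;  R = 6+3 = 9,  c = 97−9² = 16
v_rel = (-4, 8),  |v_rel|² = 80;  v_rel·d = (-4)·(-9) + (8)·(4) = 68
80·t² − 136·t + 16 = 0  ⇒  m = 68² − 80·16 = 3344
m = 3344 > 0,  v_rel·d = 68 > 0  ⇒  inside

inside=yes margin=3344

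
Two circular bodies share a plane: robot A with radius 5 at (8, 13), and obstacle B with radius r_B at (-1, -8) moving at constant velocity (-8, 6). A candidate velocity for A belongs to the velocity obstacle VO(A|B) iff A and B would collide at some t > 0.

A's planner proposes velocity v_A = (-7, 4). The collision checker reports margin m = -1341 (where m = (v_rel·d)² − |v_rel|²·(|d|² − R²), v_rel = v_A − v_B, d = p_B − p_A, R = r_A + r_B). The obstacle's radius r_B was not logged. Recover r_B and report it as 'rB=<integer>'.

m = -1341
d = (-9, -21);  v_rel = (1, -2),  |v_rel|² = 5
v_rel×d = (1)·(-21) − (-2)·(-9) = -39
since m = R²·5 − (-39)²:  R² = (1521 + -1341) / 5 = 36
R = √36 = 6  ⇒  r_B = 6 − 5 = 1

rB=1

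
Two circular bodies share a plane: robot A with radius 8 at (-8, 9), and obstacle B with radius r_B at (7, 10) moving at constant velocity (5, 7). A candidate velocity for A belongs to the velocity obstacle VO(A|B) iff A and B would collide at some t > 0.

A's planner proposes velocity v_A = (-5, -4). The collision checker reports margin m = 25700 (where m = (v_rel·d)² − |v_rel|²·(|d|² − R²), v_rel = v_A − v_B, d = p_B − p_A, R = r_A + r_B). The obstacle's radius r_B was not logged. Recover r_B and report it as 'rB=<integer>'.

m = 25700
d = (15, 1);  v_rel = (-10, -11),  |v_rel|² = 221
v_rel×d = (-10)·(1) − (-11)·(15) = 155
since m = R²·221 − 155²:  R² = (24025 + 25700) / 221 = 225
R = √225 = 15  ⇒  r_B = 15 − 8 = 7

rB=7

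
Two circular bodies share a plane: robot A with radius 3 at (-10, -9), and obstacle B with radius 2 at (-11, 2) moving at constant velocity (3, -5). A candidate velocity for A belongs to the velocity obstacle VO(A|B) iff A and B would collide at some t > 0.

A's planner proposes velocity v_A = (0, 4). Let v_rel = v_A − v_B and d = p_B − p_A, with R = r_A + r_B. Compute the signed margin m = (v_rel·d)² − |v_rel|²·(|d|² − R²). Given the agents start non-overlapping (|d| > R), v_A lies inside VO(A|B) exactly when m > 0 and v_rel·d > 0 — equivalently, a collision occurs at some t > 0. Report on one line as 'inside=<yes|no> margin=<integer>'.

d = (-1, 11),  |d|² = 122;  R = 3+2 = 5,  c = 122−5² = 97
v_rel = (-3, 9),  |v_rel|² = 90;  v_rel·d = (-3)·(-1) + (9)·(11) = 102
90·t² − 204·t + 97 = 0  ⇒  m = 102² − 90·97 = 1674
m = 1674 > 0,  v_rel·d = 102 > 0  ⇒  inside

inside=yes margin=1674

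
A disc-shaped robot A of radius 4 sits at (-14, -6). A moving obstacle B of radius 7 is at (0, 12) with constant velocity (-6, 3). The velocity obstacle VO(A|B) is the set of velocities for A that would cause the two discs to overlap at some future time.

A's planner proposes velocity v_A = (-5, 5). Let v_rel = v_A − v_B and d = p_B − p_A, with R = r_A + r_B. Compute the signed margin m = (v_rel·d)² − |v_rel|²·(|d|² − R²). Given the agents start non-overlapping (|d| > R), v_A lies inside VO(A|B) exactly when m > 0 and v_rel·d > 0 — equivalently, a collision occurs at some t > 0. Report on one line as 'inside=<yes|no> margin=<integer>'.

d = (14, 18),  |d|² = 520;  R = 4+7 = 11,  c = 520−11² = 399
v_rel = (1, 2),  |v_rel|² = 5;  v_rel·d = (1)·(14) + (2)·(18) = 50
5·t² − 100·t + 399 = 0  ⇒  m = 50² − 5·399 = 505
m = 505 > 0,  v_rel·d = 50 > 0  ⇒  inside

inside=yes margin=505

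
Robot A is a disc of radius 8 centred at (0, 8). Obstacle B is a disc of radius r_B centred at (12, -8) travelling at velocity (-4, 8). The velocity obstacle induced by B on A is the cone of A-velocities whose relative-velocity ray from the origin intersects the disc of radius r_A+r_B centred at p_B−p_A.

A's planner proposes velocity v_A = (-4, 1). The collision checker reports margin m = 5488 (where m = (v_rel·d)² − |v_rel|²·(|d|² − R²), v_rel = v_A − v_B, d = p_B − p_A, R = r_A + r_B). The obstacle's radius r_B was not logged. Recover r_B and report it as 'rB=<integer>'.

m = 5488
d = (12, -16);  v_rel = (0, -7),  |v_rel|² = 49
v_rel×d = (0)·(-16) − (-7)·(12) = 84
since m = R²·49 − 84²:  R² = (7056 + 5488) / 49 = 256
R = √256 = 16  ⇒  r_B = 16 − 8 = 8

rB=8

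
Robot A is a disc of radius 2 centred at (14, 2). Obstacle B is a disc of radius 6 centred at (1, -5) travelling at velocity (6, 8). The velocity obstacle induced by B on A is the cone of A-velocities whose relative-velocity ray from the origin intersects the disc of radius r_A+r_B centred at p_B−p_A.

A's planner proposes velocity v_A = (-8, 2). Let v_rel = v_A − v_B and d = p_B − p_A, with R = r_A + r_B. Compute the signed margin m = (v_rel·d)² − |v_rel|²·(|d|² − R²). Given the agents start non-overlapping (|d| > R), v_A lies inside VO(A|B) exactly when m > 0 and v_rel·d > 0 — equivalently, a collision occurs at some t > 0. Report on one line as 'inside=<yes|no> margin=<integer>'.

d = (-13, -7),  |d|² = 218;  R = 2+6 = 8,  c = 218−8² = 154
v_rel = (-14, -6),  |v_rel|² = 232;  v_rel·d = (-14)·(-13) + (-6)·(-7) = 224
232·t² − 448·t + 154 = 0  ⇒  m = 224² − 232·154 = 14448
m = 14448 > 0,  v_rel·d = 224 > 0  ⇒  inside

inside=yes margin=14448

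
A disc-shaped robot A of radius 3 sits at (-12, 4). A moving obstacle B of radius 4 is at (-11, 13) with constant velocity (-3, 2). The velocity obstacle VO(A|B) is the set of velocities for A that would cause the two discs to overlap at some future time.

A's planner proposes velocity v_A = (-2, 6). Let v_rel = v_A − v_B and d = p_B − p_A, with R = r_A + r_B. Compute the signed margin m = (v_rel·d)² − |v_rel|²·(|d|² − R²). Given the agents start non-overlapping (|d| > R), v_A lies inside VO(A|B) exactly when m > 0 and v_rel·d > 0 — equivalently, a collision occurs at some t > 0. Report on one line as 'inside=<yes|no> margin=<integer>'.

d = (1, 9),  |d|² = 82;  R = 3+4 = 7,  c = 82−7² = 33
v_rel = (1, 4),  |v_rel|² = 17;  v_rel·d = (1)·(1) + (4)·(9) = 37
17·t² − 74·t + 33 = 0  ⇒  m = 37² − 17·33 = 808
m = 808 > 0,  v_rel·d = 37 > 0  ⇒  inside

inside=yes margin=808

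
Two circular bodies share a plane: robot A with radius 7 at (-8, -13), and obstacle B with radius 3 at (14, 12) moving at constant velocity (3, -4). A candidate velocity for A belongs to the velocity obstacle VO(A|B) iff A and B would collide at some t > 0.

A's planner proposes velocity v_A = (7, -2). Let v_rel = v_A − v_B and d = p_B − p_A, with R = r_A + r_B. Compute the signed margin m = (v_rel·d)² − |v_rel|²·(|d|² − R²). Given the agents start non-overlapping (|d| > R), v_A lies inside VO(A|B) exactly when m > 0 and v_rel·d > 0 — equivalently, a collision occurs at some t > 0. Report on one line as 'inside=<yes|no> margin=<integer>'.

d = (22, 25),  |d|² = 1109;  R = 7+3 = 10,  c = 1109−10² = 1009
v_rel = (4, 2),  |v_rel|² = 20;  v_rel·d = (4)·(22) + (2)·(25) = 138
20·t² − 276·t + 1009 = 0  ⇒  m = 138² − 20·1009 = -1136
m = -1136 < 0,  v_rel·d = 138 > 0  ⇒  outside

inside=no margin=-1136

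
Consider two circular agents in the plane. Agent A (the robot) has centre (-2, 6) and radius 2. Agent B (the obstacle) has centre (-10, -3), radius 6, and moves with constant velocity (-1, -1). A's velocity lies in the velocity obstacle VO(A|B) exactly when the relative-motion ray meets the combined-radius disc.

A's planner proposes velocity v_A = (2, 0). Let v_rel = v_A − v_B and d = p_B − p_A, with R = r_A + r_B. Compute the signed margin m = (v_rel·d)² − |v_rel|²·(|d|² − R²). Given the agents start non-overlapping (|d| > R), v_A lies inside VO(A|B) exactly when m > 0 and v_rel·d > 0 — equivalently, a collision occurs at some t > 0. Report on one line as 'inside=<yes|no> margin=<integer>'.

d = (-8, -9),  |d|² = 145;  R = 2+6 = 8,  c = 145−8² = 81
v_rel = (3, 1),  |v_rel|² = 10;  v_rel·d = (3)·(-8) + (1)·(-9) = -33
10·t² + 66·t + 81 = 0  ⇒  m = (-33)² − 10·81 = 279
m = 279 > 0,  v_rel·d = -33 < 0  ⇒  outside

inside=no margin=279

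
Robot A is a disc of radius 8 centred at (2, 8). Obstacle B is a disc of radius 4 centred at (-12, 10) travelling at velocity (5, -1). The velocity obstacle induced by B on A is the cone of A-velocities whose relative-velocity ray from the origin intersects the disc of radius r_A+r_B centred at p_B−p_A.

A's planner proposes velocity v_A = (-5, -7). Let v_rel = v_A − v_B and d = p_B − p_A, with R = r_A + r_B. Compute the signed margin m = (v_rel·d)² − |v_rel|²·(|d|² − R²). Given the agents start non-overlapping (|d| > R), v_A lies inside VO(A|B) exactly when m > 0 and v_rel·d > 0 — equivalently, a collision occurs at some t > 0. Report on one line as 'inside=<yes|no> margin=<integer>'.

d = (-14, 2),  |d|² = 200;  R = 8+4 = 12,  c = 200−12² = 56
v_rel = (-10, -6),  |v_rel|² = 136;  v_rel·d = (-10)·(-14) + (-6)·(2) = 128
136·t² − 256·t + 56 = 0  ⇒  m = 128² − 136·56 = 8768
m = 8768 > 0,  v_rel·d = 128 > 0  ⇒  inside

inside=yes margin=8768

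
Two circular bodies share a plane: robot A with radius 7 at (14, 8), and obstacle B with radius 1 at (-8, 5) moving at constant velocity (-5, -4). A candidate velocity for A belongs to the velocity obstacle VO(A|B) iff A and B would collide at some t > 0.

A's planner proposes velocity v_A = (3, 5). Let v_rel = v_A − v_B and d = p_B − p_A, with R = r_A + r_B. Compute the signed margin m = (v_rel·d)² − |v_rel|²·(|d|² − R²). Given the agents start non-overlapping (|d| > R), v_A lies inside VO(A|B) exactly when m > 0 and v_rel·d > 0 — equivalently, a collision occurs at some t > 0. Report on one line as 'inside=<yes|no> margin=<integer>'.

d = (-22, -3),  |d|² = 493;  R = 7+1 = 8,  c = 493−8² = 429
v_rel = (8, 9),  |v_rel|² = 145;  v_rel·d = (8)·(-22) + (9)·(-3) = -203
145·t² + 406·t + 429 = 0  ⇒  m = (-203)² − 145·429 = -20996
m = -20996 < 0,  v_rel·d = -203 < 0  ⇒  outside

inside=no margin=-20996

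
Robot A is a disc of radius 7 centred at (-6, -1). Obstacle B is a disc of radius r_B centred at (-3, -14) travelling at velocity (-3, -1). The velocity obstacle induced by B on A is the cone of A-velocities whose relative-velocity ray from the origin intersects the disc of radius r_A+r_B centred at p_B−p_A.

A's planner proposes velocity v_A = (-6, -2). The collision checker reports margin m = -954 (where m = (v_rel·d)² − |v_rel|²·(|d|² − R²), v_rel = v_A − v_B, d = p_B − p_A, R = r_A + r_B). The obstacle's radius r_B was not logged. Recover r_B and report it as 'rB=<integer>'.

m = -954
d = (3, -13);  v_rel = (-3, -1),  |v_rel|² = 10
v_rel×d = (-3)·(-13) − (-1)·(3) = 42
since m = R²·10 − 42²:  R² = (1764 + -954) / 10 = 81
R = √81 = 9  ⇒  r_B = 9 − 7 = 2

rB=2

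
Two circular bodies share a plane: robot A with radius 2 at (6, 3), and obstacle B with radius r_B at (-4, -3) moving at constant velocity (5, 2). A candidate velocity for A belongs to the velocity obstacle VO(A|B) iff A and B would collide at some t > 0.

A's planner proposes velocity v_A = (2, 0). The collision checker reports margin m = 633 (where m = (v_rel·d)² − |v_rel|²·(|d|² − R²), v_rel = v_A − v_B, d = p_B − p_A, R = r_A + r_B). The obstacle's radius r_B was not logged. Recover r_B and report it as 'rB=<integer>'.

m = 633
d = (-10, -6);  v_rel = (-3, -2),  |v_rel|² = 13
v_rel×d = (-3)·(-6) − (-2)·(-10) = -2
since m = R²·13 − (-2)²:  R² = (4 + 633) / 13 = 49
R = √49 = 7  ⇒  r_B = 7 − 2 = 5

rB=5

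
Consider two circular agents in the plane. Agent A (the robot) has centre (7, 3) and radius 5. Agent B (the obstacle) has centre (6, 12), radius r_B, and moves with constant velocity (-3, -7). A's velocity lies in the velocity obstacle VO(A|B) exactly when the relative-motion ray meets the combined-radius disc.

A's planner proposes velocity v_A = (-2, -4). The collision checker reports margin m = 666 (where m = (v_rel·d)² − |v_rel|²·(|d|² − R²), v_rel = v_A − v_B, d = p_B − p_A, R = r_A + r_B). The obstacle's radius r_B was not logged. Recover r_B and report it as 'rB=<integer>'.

m = 666
d = (-1, 9);  v_rel = (1, 3),  |v_rel|² = 10
v_rel×d = (1)·(9) − (3)·(-1) = 12
since m = R²·10 − 12²:  R² = (144 + 666) / 10 = 81
R = √81 = 9  ⇒  r_B = 9 − 5 = 4

rB=4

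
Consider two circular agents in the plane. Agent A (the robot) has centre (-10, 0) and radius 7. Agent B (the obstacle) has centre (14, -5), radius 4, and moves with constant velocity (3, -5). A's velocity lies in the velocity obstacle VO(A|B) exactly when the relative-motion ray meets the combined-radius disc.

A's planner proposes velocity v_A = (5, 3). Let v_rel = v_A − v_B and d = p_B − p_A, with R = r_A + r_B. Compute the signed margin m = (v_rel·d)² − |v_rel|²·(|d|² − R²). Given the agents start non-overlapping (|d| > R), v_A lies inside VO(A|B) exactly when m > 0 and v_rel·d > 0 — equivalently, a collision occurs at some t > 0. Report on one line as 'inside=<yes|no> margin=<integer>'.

d = (24, -5),  |d|² = 601;  R = 7+4 = 11,  c = 601−11² = 480
v_rel = (2, 8),  |v_rel|² = 68;  v_rel·d = (2)·(24) + (8)·(-5) = 8
68·t² − 16·t + 480 = 0  ⇒  m = 8² − 68·480 = -32576
m = -32576 < 0,  v_rel·d = 8 > 0  ⇒  outside

inside=no margin=-32576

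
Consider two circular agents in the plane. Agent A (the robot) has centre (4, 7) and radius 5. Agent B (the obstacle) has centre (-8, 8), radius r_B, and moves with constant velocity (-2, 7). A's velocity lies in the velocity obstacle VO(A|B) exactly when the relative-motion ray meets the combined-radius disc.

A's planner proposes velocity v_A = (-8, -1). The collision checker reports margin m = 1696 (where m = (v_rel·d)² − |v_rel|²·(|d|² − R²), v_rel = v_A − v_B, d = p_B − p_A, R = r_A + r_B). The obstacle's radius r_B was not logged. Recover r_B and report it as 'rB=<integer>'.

m = 1696
d = (-12, 1);  v_rel = (-6, -8),  |v_rel|² = 100
v_rel×d = (-6)·(1) − (-8)·(-12) = -102
since m = R²·100 − (-102)²:  R² = (10404 + 1696) / 100 = 121
R = √121 = 11  ⇒  r_B = 11 − 5 = 6

rB=6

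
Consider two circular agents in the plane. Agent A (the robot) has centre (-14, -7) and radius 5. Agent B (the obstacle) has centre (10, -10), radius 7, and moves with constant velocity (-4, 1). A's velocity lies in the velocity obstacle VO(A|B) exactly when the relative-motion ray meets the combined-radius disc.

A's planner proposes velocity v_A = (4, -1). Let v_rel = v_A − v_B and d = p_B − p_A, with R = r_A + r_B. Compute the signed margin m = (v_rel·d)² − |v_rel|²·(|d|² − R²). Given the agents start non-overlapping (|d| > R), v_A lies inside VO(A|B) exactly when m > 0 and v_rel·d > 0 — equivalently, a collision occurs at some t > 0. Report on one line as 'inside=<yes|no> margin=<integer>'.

d = (24, -3),  |d|² = 585;  R = 5+7 = 12,  c = 585−12² = 441
v_rel = (8, -2),  |v_rel|² = 68;  v_rel·d = (8)·(24) + (-2)·(-3) = 198
68·t² − 396·t + 441 = 0  ⇒  m = 198² − 68·441 = 9216
m = 9216 > 0,  v_rel·d = 198 > 0  ⇒  inside

inside=yes margin=9216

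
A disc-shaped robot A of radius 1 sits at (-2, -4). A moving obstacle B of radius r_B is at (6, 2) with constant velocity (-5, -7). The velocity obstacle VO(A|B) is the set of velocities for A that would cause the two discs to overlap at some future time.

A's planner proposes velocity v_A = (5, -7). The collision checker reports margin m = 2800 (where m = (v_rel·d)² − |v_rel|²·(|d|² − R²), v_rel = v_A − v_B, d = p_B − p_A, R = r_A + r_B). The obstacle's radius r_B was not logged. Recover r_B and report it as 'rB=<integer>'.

m = 2800
d = (8, 6);  v_rel = (10, 0),  |v_rel|² = 100
v_rel×d = (10)·(6) − (0)·(8) = 60
since m = R²·100 − 60²:  R² = (3600 + 2800) / 100 = 64
R = √64 = 8  ⇒  r_B = 8 − 1 = 7

rB=7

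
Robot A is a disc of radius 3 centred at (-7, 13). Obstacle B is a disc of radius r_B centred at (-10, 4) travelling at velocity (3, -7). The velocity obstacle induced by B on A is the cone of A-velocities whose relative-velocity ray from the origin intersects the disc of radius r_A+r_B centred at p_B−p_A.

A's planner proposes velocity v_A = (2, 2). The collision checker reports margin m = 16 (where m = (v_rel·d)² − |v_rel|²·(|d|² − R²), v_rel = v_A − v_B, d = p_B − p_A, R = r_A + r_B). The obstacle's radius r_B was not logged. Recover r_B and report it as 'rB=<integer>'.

m = 16
d = (-3, -9);  v_rel = (-1, 9),  |v_rel|² = 82
v_rel×d = (-1)·(-9) − (9)·(-3) = 36
since m = R²·82 − 36²:  R² = (1296 + 16) / 82 = 16
R = √16 = 4  ⇒  r_B = 4 − 3 = 1

rB=1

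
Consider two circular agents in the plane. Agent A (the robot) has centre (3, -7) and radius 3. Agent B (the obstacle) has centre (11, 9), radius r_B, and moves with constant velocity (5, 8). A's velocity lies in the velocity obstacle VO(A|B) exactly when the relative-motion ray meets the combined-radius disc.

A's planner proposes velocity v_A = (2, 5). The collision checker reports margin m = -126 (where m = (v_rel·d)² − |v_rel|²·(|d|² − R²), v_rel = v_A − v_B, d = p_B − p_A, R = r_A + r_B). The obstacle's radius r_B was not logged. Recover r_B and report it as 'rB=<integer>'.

m = -126
d = (8, 16);  v_rel = (-3, -3),  |v_rel|² = 18
v_rel×d = (-3)·(16) − (-3)·(8) = -24
since m = R²·18 − (-24)²:  R² = (576 + -126) / 18 = 25
R = √25 = 5  ⇒  r_B = 5 − 3 = 2

rB=2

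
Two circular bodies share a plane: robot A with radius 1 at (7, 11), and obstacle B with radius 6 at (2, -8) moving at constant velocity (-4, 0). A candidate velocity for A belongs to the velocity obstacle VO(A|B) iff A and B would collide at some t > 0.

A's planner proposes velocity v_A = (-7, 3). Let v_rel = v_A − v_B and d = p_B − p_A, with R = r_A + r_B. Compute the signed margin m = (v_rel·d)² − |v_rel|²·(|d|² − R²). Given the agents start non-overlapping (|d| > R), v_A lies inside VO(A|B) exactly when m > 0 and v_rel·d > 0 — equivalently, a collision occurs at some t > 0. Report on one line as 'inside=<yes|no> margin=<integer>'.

d = (-5, -19),  |d|² = 386;  R = 1+6 = 7,  c = 386−7² = 337
v_rel = (-3, 3),  |v_rel|² = 18;  v_rel·d = (-3)·(-5) + (3)·(-19) = -42
18·t² + 84·t + 337 = 0  ⇒  m = (-42)² − 18·337 = -4302
m = -4302 < 0,  v_rel·d = -42 < 0  ⇒  outside

inside=no margin=-4302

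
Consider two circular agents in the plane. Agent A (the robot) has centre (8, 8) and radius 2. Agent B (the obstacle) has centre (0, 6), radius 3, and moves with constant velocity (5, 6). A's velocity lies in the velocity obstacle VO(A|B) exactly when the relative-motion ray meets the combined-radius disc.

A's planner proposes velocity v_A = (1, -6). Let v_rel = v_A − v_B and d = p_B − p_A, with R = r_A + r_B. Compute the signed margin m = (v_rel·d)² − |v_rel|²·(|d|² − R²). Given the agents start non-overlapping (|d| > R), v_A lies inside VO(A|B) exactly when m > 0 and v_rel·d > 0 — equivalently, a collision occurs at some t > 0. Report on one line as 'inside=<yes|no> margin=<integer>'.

d = (-8, -2),  |d|² = 68;  R = 2+3 = 5,  c = 68−5² = 43
v_rel = (-4, -12),  |v_rel|² = 160;  v_rel·d = (-4)·(-8) + (-12)·(-2) = 56
160·t² − 112·t + 43 = 0  ⇒  m = 56² − 160·43 = -3744
m = -3744 < 0,  v_rel·d = 56 > 0  ⇒  outside

inside=no margin=-3744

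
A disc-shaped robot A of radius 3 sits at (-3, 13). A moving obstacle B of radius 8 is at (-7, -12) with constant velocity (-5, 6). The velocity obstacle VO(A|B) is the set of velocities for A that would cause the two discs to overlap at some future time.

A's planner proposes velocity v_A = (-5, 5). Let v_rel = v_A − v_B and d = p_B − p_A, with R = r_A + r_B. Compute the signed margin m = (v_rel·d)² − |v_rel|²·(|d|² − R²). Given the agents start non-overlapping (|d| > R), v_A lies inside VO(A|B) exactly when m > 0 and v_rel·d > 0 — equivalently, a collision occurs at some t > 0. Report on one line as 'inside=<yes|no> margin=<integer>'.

d = (-4, -25),  |d|² = 641;  R = 3+8 = 11,  c = 641−11² = 520
v_rel = (0, -1),  |v_rel|² = 1;  v_rel·d = (0)·(-4) + (-1)·(-25) = 25
1·t² − 50·t + 520 = 0  ⇒  m = 25² − 1·520 = 105
m = 105 > 0,  v_rel·d = 25 > 0  ⇒  inside

inside=yes margin=105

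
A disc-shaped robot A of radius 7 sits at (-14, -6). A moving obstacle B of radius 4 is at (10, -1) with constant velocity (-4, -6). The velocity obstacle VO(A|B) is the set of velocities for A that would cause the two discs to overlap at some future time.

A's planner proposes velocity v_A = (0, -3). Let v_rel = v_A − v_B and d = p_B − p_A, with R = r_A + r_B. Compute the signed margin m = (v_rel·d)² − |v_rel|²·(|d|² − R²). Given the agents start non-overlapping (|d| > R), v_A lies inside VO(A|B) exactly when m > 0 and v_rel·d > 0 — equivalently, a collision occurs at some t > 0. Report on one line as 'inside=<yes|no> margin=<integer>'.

d = (24, 5),  |d|² = 601;  R = 7+4 = 11,  c = 601−11² = 480
v_rel = (4, 3),  |v_rel|² = 25;  v_rel·d = (4)·(24) + (3)·(5) = 111
25·t² − 222·t + 480 = 0  ⇒  m = 111² − 25·480 = 321
m = 321 > 0,  v_rel·d = 111 > 0  ⇒  inside

inside=yes margin=321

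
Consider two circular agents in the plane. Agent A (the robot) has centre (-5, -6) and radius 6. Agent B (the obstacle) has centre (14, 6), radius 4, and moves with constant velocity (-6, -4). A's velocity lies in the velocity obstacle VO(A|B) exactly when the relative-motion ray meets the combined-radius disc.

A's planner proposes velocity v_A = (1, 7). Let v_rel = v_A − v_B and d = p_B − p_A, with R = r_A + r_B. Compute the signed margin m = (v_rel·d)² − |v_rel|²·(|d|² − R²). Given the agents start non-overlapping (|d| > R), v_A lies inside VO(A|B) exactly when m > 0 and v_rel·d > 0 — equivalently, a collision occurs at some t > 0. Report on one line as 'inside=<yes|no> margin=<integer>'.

d = (19, 12),  |d|² = 505;  R = 6+4 = 10,  c = 505−10² = 405
v_rel = (7, 11),  |v_rel|² = 170;  v_rel·d = (7)·(19) + (11)·(12) = 265
170·t² − 530·t + 405 = 0  ⇒  m = 265² − 170·405 = 1375
m = 1375 > 0,  v_rel·d = 265 > 0  ⇒  inside

inside=yes margin=1375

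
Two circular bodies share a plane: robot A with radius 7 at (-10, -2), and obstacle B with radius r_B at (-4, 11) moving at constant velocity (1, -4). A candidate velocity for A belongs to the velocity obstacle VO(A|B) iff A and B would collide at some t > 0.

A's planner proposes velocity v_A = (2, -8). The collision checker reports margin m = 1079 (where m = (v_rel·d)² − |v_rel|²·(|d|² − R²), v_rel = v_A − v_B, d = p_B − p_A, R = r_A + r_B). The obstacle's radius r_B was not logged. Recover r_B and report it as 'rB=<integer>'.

m = 1079
d = (6, 13);  v_rel = (1, -4),  |v_rel|² = 17
v_rel×d = (1)·(13) − (-4)·(6) = 37
since m = R²·17 − 37²:  R² = (1369 + 1079) / 17 = 144
R = √144 = 12  ⇒  r_B = 12 − 7 = 5

rB=5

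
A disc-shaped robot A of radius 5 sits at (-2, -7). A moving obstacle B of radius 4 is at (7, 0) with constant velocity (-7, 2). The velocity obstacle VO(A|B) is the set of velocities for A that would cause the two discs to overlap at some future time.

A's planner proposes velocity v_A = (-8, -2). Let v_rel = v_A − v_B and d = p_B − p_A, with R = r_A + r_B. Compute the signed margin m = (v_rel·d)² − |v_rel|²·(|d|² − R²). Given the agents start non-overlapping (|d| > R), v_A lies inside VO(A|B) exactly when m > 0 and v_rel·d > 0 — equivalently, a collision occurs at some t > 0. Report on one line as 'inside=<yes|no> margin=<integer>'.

d = (9, 7),  |d|² = 130;  R = 5+4 = 9,  c = 130−9² = 49
v_rel = (-1, -4),  |v_rel|² = 17;  v_rel·d = (-1)·(9) + (-4)·(7) = -37
17·t² + 74·t + 49 = 0  ⇒  m = (-37)² − 17·49 = 536
m = 536 > 0,  v_rel·d = -37 < 0  ⇒  outside

inside=no margin=536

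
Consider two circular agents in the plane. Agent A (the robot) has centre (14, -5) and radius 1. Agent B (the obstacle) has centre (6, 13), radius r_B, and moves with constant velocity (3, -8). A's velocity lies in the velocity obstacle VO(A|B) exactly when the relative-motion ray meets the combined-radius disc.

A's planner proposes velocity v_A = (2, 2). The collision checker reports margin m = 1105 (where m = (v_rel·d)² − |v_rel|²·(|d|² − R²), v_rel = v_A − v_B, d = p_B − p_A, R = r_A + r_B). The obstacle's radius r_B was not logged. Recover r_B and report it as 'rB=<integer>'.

m = 1105
d = (-8, 18);  v_rel = (-1, 10),  |v_rel|² = 101
v_rel×d = (-1)·(18) − (10)·(-8) = 62
since m = R²·101 − 62²:  R² = (3844 + 1105) / 101 = 49
R = √49 = 7  ⇒  r_B = 7 − 1 = 6

rB=6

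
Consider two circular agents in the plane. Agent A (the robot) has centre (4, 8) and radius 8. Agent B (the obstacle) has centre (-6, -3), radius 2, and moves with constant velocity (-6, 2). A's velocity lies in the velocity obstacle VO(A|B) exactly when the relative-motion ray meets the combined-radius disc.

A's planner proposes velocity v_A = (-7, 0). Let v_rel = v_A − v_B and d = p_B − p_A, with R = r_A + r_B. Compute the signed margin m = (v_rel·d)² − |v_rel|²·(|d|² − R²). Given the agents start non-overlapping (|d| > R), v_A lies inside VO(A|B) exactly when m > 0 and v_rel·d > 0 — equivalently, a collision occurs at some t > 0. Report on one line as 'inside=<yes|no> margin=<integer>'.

d = (-10, -11),  |d|² = 221;  R = 8+2 = 10,  c = 221−10² = 121
v_rel = (-1, -2),  |v_rel|² = 5;  v_rel·d = (-1)·(-10) + (-2)·(-11) = 32
5·t² − 64·t + 121 = 0  ⇒  m = 32² − 5·121 = 419
m = 419 > 0,  v_rel·d = 32 > 0  ⇒  inside

inside=yes margin=419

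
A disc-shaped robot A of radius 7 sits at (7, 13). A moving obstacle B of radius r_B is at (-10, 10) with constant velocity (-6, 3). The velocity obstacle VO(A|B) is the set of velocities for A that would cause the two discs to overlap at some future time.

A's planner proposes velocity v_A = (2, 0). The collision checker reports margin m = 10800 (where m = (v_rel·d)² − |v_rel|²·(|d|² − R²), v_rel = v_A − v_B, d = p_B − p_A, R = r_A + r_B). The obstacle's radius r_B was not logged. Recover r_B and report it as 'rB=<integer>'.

m = 10800
d = (-17, -3);  v_rel = (8, -3),  |v_rel|² = 73
v_rel×d = (8)·(-3) − (-3)·(-17) = -75
since m = R²·73 − (-75)²:  R² = (5625 + 10800) / 73 = 225
R = √225 = 15  ⇒  r_B = 15 − 7 = 8

rB=8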